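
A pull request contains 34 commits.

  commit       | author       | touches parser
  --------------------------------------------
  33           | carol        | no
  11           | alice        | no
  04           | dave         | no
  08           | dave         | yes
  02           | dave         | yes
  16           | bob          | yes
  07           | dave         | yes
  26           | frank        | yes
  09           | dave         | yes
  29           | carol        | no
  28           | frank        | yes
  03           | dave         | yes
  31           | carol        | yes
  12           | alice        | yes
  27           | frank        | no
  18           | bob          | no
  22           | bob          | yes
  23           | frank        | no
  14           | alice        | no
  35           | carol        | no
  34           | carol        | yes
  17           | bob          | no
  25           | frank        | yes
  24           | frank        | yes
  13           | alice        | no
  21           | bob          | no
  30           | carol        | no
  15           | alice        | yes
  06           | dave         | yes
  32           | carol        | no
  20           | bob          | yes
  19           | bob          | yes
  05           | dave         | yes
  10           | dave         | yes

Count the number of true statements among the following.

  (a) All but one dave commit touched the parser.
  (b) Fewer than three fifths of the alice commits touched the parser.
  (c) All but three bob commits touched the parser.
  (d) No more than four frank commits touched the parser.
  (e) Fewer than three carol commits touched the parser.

5

(a) dave: |A| = 9, |A ∩ B| = 8; needs |A ∖ B| = 1 — true.
(b) alice: |A| = 5, |A ∩ B| = 2; needs |A ∩ B| / |A| < 3/5 — true.
(c) bob: |A| = 7, |A ∩ B| = 4; needs |A ∖ B| = 3 — true.
(d) frank: |A| = 6, |A ∩ B| = 4; needs |A ∩ B| ≤ 4 — true.
(e) carol: |A| = 7, |A ∩ B| = 2; needs |A ∩ B| < 3 — true.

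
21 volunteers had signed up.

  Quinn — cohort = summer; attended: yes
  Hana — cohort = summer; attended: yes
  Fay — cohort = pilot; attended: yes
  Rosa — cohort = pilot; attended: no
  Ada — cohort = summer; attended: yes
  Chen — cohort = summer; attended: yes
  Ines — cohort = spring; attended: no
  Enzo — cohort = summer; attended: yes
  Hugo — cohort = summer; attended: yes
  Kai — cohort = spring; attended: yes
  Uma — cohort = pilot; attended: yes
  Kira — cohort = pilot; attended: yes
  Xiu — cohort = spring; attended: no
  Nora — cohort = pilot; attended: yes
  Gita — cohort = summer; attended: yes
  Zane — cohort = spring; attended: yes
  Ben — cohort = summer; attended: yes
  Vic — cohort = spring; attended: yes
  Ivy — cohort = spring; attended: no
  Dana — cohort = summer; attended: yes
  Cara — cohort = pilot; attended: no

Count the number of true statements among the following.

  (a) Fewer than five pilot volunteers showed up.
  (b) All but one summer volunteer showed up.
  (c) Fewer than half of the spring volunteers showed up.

1

(a) pilot: |A| = 6, |A ∩ B| = 4; needs |A ∩ B| < 5 — true.
(b) summer: |A| = 9, |A ∩ B| = 9; needs |A ∖ B| = 1 — false.
(c) spring: |A| = 6, |A ∩ B| = 3; needs |A ∩ B| < |A ∖ B| — false.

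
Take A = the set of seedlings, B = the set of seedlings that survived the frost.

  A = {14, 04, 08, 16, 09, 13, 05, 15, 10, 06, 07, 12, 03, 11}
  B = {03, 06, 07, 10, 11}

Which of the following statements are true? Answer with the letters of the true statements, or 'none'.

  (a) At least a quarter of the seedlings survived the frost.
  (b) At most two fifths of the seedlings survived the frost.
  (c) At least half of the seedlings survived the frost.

(a), (b)

|A| = 14, |A ∩ B| = 5, |A ∖ B| = 9.
(a) |A ∩ B| / |A| ≥ 1/4: holds.
(b) |A ∩ B| / |A| ≤ 2/5: holds.
(c) |A ∩ B| ≥ |A ∖ B|: fails.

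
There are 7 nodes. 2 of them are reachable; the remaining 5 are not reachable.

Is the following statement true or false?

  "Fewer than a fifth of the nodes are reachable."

The determiner here denotes the relation: |A ∩ B| / |A| < 1/5.
|A| = 7, |A ∩ B| = 2, |A ∖ B| = 5.
|A ∩ B|/|A| = 2/7, so the statement is false.

False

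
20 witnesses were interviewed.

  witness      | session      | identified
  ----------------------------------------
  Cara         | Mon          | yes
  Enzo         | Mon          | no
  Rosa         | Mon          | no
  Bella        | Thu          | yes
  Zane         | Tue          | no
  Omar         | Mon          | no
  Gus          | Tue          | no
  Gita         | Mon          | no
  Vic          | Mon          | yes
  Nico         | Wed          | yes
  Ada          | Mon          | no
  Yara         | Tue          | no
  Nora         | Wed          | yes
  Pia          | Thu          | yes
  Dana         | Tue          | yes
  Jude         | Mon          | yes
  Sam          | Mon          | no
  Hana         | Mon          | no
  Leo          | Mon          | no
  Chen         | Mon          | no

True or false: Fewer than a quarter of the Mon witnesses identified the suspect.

False

'Fewer than a quarter of the Mon witnesses identified the suspect' holds iff |A ∩ B| / |A| < 1/4.
A (the restrictor) = {Cara, Enzo, Rosa, Omar, Gita, Vic, Ada, Jude, Sam, Hana, Leo, Chen}, |A| = 12.
A ∩ B = {Cara, Vic, Jude}, so |A ∩ B| = 3.
A ∖ B = {Enzo, Rosa, Omar, Gita, Ada, Sam, Hana, Leo, Chen}, so |A ∖ B| = 9.
|A ∩ B|/|A| = 3/12, so the statement is false.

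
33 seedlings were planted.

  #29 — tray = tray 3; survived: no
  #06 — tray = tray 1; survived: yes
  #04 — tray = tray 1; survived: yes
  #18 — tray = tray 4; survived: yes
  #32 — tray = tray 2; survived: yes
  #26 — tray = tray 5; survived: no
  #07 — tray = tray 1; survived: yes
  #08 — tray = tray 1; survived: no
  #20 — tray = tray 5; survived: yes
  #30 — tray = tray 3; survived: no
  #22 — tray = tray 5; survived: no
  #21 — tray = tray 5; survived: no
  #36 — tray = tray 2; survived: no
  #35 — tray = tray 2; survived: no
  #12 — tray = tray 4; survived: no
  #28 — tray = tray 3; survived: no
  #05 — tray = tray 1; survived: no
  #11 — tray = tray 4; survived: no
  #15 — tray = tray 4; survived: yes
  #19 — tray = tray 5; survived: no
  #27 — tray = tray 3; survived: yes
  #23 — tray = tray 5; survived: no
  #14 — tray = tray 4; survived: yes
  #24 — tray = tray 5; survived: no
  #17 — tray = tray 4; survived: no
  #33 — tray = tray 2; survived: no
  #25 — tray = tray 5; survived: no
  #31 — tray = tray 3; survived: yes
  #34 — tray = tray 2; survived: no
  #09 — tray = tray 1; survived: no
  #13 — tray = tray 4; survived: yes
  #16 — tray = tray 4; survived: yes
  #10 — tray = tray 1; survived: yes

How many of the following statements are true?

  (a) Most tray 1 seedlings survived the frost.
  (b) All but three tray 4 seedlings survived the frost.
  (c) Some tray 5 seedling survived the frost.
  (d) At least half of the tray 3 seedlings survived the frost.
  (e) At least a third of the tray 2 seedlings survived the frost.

(a) tray 1: |A| = 7, |A ∩ B| = 4; needs |A ∩ B| > |A ∖ B| — true.
(b) tray 4: |A| = 8, |A ∩ B| = 5; needs |A ∖ B| = 3 — true.
(c) tray 5: |A| = 8, |A ∩ B| = 1; needs A ∩ B ≠ ∅ (|A ∩ B| ≥ 1) — true.
(d) tray 3: |A| = 5, |A ∩ B| = 2; needs |A ∩ B| ≥ |A ∖ B| — false.
(e) tray 2: |A| = 5, |A ∩ B| = 1; needs |A ∩ B| / |A| ≥ 1/3 — false.

3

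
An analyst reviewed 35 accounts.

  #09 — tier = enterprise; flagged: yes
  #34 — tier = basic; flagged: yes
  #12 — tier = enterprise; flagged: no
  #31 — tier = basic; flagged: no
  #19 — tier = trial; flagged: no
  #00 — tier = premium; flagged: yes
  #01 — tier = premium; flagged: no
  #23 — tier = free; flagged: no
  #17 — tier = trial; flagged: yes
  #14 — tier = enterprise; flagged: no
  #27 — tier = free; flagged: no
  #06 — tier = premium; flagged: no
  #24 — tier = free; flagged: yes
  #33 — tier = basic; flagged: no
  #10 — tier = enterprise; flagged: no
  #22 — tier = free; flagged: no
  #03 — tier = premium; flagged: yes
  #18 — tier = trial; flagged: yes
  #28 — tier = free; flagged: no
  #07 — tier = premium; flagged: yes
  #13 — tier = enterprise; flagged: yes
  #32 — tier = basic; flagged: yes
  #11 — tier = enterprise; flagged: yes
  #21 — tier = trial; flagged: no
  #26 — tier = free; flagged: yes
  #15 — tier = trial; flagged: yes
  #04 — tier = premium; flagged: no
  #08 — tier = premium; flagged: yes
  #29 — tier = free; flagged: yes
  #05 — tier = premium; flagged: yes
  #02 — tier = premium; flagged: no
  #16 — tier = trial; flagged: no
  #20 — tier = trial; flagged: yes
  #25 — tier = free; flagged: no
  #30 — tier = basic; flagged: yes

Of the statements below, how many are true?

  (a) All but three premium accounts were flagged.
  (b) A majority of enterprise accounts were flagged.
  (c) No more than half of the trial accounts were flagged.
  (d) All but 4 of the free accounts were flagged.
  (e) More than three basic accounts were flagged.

(a) premium: |A| = 9, |A ∩ B| = 5; needs |A ∖ B| = 3 — false.
(b) enterprise: |A| = 6, |A ∩ B| = 3; needs |A ∩ B| > |A ∖ B| — false.
(c) trial: |A| = 7, |A ∩ B| = 4; needs |A ∩ B| ≤ |A ∖ B| — false.
(d) free: |A| = 8, |A ∩ B| = 3; needs |A ∖ B| = 4 — false.
(e) basic: |A| = 5, |A ∩ B| = 3; needs |A ∩ B| > 3 — false.

0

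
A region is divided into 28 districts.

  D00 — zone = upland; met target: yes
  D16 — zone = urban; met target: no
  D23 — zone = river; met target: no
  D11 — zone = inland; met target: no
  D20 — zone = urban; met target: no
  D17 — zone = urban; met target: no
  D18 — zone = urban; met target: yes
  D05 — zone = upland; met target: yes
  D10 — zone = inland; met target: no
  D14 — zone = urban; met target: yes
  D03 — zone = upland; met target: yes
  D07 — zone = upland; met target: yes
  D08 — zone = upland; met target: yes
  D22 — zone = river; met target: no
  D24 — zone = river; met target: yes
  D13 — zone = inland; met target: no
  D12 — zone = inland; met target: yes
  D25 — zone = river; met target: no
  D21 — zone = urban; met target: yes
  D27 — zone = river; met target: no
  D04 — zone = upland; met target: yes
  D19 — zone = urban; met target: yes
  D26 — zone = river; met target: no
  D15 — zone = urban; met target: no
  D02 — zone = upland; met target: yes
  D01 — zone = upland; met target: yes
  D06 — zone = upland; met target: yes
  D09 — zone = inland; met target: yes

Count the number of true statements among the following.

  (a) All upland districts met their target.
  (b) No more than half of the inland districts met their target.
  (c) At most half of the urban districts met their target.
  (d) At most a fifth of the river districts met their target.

(a) upland: |A| = 9, |A ∩ B| = 9; needs A ⊆ B, i.e. every element of A is in B (|A ∖ B| = 0) — true.
(b) inland: |A| = 5, |A ∩ B| = 2; needs |A ∩ B| ≤ |A ∖ B| — true.
(c) urban: |A| = 8, |A ∩ B| = 4; needs |A ∩ B| ≤ |A ∖ B| — true.
(d) river: |A| = 6, |A ∩ B| = 1; needs |A ∩ B| / |A| ≤ 1/5 — true.

4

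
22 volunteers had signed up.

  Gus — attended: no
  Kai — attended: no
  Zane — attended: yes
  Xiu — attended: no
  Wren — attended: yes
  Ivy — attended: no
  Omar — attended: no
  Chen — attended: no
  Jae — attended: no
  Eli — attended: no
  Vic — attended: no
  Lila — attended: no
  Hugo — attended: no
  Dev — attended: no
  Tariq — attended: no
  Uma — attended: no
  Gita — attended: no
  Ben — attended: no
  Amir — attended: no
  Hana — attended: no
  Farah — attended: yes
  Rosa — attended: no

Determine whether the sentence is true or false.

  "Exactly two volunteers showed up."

The determiner here denotes the relation: |A ∩ B| = 2.
|A| = 22, |A ∩ B| = 3, |A ∖ B| = 19.
|A ∩ B| = 3, so the statement is false.

False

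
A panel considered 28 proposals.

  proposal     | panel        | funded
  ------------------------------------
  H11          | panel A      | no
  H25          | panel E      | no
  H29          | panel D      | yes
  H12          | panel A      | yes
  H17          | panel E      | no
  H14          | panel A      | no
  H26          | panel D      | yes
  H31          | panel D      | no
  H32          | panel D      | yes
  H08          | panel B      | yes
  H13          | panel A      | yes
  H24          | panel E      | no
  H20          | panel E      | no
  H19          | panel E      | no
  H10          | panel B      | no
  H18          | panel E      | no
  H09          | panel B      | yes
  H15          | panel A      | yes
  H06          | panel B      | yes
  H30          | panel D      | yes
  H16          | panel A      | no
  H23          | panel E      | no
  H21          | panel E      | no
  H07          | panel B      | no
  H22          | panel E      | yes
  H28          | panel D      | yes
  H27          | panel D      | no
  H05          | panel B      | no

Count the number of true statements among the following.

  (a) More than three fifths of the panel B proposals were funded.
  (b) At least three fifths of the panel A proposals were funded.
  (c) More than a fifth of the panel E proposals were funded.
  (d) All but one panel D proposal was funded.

(a) panel B: |A| = 6, |A ∩ B| = 3; needs |A ∩ B| / |A| > 3/5 — false.
(b) panel A: |A| = 6, |A ∩ B| = 3; needs |A ∩ B| / |A| ≥ 3/5 — false.
(c) panel E: |A| = 9, |A ∩ B| = 1; needs |A ∩ B| / |A| > 1/5 — false.
(d) panel D: |A| = 7, |A ∩ B| = 5; needs |A ∖ B| = 1 — false.

0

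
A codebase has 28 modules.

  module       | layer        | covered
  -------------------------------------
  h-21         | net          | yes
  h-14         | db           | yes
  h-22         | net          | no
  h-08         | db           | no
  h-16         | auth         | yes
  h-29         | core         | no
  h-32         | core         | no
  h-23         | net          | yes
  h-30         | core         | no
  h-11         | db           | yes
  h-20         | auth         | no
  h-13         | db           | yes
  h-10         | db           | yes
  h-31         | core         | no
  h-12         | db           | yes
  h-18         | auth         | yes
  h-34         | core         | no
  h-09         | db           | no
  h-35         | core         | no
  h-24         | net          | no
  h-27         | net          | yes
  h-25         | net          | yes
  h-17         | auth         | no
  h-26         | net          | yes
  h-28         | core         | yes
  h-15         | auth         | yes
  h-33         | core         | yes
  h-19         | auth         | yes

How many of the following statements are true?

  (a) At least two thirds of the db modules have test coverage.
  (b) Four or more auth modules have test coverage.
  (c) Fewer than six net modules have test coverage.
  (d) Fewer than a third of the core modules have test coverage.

(a) db: |A| = 7, |A ∩ B| = 5; needs |A ∩ B| / |A| ≥ 2/3 — true.
(b) auth: |A| = 6, |A ∩ B| = 4; needs |A ∩ B| ≥ 4 — true.
(c) net: |A| = 7, |A ∩ B| = 5; needs |A ∩ B| < 6 — true.
(d) core: |A| = 8, |A ∩ B| = 2; needs |A ∩ B| / |A| < 1/3 — true.

4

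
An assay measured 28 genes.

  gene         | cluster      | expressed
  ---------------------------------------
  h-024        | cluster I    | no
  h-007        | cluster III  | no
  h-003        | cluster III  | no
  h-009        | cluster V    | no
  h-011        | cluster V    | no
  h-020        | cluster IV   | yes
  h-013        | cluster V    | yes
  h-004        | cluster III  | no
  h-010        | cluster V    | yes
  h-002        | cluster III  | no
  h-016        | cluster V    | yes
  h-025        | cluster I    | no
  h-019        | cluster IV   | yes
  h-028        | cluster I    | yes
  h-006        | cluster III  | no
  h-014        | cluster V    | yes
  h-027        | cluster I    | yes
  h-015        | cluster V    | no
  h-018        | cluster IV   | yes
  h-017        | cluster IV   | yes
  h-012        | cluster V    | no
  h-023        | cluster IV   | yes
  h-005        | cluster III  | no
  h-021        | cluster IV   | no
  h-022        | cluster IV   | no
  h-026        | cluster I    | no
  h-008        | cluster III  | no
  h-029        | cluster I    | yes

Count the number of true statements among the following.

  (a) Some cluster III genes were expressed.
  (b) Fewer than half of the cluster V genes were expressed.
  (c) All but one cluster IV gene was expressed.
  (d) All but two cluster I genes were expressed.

0

(a) cluster III: |A| = 7, |A ∩ B| = 0; needs A ∩ B ≠ ∅ (|A ∩ B| ≥ 1) — false.
(b) cluster V: |A| = 8, |A ∩ B| = 4; needs |A ∩ B| < |A ∖ B| — false.
(c) cluster IV: |A| = 7, |A ∩ B| = 5; needs |A ∖ B| = 1 — false.
(d) cluster I: |A| = 6, |A ∩ B| = 3; needs |A ∖ B| = 2 — false.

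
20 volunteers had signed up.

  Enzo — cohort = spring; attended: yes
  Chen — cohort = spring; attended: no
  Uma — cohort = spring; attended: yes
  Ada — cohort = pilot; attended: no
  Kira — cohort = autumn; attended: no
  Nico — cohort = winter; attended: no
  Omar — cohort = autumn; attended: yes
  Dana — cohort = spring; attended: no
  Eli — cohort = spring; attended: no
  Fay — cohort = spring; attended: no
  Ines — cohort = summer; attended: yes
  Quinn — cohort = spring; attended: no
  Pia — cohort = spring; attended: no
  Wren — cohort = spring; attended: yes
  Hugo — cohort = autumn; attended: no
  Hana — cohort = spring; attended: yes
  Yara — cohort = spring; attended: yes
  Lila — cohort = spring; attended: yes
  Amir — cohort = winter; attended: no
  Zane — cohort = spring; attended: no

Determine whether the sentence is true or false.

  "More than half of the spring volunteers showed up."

Truth condition: |A ∩ B| > |A ∖ B|.
A (the restrictor) = {Enzo, Chen, Uma, Dana, Eli, Fay, Quinn, Pia, Wren, Hana, Yara, Lila, Zane}, |A| = 13.
A ∩ B = {Enzo, Uma, Wren, Hana, Yara, Lila}, so |A ∩ B| = 6.
A ∖ B = {Chen, Dana, Eli, Fay, Quinn, Pia, Zane}, so |A ∖ B| = 7.
6 < 7, so the statement is false.

False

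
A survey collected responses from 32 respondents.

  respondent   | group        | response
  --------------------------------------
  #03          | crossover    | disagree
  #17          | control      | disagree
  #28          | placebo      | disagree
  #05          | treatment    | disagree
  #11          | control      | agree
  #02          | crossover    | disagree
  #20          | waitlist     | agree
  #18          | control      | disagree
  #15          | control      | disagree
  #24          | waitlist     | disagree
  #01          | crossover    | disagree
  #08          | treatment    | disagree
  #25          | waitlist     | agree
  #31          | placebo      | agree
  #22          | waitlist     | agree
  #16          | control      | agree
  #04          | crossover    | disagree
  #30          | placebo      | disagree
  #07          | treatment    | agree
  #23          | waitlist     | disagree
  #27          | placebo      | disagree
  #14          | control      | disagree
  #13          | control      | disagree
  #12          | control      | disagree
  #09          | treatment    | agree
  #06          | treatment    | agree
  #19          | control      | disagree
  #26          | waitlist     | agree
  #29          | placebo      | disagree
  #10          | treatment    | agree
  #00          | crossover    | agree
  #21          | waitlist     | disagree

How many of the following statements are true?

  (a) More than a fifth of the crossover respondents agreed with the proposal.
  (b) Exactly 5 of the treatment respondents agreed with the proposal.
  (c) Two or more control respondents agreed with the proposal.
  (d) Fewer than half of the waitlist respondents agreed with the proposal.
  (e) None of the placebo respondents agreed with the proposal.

(a) crossover: |A| = 5, |A ∩ B| = 1; needs |A ∩ B| / |A| > 1/5 — false.
(b) treatment: |A| = 6, |A ∩ B| = 4; needs |A ∩ B| = 5 — false.
(c) control: |A| = 9, |A ∩ B| = 2; needs |A ∩ B| ≥ 2 — true.
(d) waitlist: |A| = 7, |A ∩ B| = 4; needs |A ∩ B| < |A ∖ B| — false.
(e) placebo: |A| = 5, |A ∩ B| = 1; needs A ∩ B = ∅ (|A ∩ B| = 0) — false.

1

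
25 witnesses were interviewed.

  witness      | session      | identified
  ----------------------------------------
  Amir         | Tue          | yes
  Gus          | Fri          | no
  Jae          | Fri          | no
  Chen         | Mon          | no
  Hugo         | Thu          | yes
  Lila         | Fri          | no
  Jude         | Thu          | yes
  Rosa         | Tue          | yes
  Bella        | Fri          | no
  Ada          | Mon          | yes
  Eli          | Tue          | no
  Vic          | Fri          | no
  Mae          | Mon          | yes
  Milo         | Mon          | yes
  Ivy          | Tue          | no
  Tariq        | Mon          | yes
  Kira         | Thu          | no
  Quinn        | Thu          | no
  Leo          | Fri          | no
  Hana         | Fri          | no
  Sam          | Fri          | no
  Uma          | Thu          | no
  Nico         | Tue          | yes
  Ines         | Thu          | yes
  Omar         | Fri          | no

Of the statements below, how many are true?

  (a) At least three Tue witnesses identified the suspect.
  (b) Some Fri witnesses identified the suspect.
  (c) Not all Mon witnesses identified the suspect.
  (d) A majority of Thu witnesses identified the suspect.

(a) Tue: |A| = 5, |A ∩ B| = 3; needs |A ∩ B| ≥ 3 — true.
(b) Fri: |A| = 9, |A ∩ B| = 0; needs A ∩ B ≠ ∅ (|A ∩ B| ≥ 1) — false.
(c) Mon: |A| = 5, |A ∩ B| = 4; needs A ⊄ B (|A ∖ B| ≥ 1) — true.
(d) Thu: |A| = 6, |A ∩ B| = 3; needs |A ∩ B| > |A ∖ B| — false.

2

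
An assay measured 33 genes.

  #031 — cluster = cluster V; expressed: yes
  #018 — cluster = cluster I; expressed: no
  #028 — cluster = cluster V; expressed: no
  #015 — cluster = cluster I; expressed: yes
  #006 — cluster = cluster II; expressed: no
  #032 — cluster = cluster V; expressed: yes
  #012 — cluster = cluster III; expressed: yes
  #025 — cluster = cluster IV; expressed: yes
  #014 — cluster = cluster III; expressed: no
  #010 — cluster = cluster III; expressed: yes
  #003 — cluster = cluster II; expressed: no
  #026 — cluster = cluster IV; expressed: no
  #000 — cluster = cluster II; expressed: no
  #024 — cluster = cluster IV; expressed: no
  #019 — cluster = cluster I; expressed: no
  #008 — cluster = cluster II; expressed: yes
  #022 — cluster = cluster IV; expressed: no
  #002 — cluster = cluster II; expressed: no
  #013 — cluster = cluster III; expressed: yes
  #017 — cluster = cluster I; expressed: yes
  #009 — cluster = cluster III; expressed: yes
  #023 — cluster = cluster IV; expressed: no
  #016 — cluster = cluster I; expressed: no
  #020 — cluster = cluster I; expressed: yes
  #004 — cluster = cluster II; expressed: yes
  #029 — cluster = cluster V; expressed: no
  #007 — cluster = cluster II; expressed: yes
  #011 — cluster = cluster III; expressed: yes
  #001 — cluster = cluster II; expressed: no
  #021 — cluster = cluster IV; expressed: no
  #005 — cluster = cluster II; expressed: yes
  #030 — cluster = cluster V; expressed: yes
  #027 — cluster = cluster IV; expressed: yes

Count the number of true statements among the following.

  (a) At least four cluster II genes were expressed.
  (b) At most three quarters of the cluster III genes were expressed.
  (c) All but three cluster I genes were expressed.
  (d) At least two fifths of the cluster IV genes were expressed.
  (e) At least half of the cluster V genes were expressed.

3

(a) cluster II: |A| = 9, |A ∩ B| = 4; needs |A ∩ B| ≥ 4 — true.
(b) cluster III: |A| = 6, |A ∩ B| = 5; needs |A ∩ B| / |A| ≤ 3/4 — false.
(c) cluster I: |A| = 6, |A ∩ B| = 3; needs |A ∖ B| = 3 — true.
(d) cluster IV: |A| = 7, |A ∩ B| = 2; needs |A ∩ B| / |A| ≥ 2/5 — false.
(e) cluster V: |A| = 5, |A ∩ B| = 3; needs |A ∩ B| ≥ |A ∖ B| — true.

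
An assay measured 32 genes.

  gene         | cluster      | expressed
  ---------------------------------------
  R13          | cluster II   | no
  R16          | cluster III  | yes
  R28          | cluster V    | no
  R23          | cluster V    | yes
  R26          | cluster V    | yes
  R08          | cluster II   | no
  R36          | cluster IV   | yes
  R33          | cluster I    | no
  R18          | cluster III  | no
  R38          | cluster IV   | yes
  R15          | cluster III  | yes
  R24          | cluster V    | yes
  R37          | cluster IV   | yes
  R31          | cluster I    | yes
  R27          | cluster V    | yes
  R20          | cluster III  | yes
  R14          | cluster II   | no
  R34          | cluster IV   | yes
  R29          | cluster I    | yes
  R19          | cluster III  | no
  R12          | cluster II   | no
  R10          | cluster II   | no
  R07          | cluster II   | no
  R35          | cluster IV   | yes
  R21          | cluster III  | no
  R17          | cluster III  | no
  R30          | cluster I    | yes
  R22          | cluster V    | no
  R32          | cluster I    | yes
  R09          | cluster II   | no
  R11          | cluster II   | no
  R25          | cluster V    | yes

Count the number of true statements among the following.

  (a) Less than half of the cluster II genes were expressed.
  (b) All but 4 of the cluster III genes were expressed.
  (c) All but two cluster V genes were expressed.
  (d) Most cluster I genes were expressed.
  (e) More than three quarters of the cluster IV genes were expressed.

5

(a) cluster II: |A| = 8, |A ∩ B| = 0; needs |A ∩ B| < |A ∖ B| — true.
(b) cluster III: |A| = 7, |A ∩ B| = 3; needs |A ∖ B| = 4 — true.
(c) cluster V: |A| = 7, |A ∩ B| = 5; needs |A ∖ B| = 2 — true.
(d) cluster I: |A| = 5, |A ∩ B| = 4; needs |A ∩ B| > |A ∖ B| — true.
(e) cluster IV: |A| = 5, |A ∩ B| = 5; needs |A ∩ B| / |A| > 3/4 — true.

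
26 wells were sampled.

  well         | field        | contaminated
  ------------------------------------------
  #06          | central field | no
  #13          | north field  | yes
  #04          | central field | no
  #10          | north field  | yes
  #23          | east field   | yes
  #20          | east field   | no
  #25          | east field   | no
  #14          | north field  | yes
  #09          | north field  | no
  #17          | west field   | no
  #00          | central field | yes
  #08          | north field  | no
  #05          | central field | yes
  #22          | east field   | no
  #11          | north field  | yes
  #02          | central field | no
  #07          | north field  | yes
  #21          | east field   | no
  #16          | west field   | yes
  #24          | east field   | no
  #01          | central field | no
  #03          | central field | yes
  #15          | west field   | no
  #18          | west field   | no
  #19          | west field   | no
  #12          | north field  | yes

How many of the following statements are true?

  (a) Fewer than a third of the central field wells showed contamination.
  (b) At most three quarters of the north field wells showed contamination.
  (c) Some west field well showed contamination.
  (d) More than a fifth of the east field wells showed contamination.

2

(a) central field: |A| = 7, |A ∩ B| = 3; needs |A ∩ B| / |A| < 1/3 — false.
(b) north field: |A| = 8, |A ∩ B| = 6; needs |A ∩ B| / |A| ≤ 3/4 — true.
(c) west field: |A| = 5, |A ∩ B| = 1; needs A ∩ B ≠ ∅ (|A ∩ B| ≥ 1) — true.
(d) east field: |A| = 6, |A ∩ B| = 1; needs |A ∩ B| / |A| > 1/5 — false.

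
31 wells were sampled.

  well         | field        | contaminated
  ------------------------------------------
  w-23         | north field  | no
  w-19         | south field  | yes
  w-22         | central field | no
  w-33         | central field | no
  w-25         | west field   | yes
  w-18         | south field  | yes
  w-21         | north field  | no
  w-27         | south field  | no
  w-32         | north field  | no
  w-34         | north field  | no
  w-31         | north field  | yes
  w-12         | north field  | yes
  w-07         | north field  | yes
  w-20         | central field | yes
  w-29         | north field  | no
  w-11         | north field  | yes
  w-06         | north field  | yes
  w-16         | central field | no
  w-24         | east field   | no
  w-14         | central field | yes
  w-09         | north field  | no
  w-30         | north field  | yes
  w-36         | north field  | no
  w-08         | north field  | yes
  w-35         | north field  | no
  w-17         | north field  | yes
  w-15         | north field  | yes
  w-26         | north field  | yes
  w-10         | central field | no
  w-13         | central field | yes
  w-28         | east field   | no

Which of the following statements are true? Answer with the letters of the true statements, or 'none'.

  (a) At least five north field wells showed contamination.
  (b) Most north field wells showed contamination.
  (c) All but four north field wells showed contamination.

|A| = 18, |A ∩ B| = 10, |A ∖ B| = 8.
(a) |A ∩ B| ≥ 5: holds.
(b) |A ∩ B| > |A ∖ B|: holds.
(c) |A ∖ B| = 4: fails.

(a), (b)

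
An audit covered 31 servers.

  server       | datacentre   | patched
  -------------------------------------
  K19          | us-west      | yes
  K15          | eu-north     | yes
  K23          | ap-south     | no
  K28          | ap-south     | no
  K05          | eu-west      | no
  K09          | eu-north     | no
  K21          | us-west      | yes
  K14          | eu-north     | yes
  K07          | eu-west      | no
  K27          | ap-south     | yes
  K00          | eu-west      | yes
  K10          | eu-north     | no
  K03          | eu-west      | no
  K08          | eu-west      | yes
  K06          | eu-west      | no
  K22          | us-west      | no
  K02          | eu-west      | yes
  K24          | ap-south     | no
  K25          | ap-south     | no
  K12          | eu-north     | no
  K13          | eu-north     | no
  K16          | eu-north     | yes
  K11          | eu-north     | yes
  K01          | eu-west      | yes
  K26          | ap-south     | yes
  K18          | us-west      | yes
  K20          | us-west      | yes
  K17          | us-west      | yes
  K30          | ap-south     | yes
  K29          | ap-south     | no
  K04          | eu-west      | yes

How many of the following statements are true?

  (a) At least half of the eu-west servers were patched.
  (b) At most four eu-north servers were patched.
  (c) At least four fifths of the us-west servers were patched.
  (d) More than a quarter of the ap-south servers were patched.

4

(a) eu-west: |A| = 9, |A ∩ B| = 5; needs |A ∩ B| ≥ |A ∖ B| — true.
(b) eu-north: |A| = 8, |A ∩ B| = 4; needs |A ∩ B| ≤ 4 — true.
(c) us-west: |A| = 6, |A ∩ B| = 5; needs |A ∩ B| / |A| ≥ 4/5 — true.
(d) ap-south: |A| = 8, |A ∩ B| = 3; needs |A ∩ B| / |A| > 1/4 — true.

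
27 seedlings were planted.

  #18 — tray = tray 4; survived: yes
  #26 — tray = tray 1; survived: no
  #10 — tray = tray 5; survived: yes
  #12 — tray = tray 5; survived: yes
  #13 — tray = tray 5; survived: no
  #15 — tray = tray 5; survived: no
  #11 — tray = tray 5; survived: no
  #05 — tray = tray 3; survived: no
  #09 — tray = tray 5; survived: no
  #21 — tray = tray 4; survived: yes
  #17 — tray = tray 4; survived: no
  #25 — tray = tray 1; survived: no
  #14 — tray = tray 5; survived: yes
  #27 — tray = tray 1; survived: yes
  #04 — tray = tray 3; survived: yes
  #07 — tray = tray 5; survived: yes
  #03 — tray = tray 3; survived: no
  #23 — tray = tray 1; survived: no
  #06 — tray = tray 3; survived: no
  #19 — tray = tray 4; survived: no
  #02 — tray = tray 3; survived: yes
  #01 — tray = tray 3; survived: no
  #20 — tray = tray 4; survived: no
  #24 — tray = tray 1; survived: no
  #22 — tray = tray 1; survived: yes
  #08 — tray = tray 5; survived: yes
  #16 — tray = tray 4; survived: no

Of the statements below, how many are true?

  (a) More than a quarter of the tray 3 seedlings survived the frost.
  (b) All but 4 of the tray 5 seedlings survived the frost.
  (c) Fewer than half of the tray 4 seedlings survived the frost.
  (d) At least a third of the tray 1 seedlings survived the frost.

(a) tray 3: |A| = 6, |A ∩ B| = 2; needs |A ∩ B| / |A| > 1/4 — true.
(b) tray 5: |A| = 9, |A ∩ B| = 5; needs |A ∖ B| = 4 — true.
(c) tray 4: |A| = 6, |A ∩ B| = 2; needs |A ∩ B| < |A ∖ B| — true.
(d) tray 1: |A| = 6, |A ∩ B| = 2; needs |A ∩ B| / |A| ≥ 1/3 — true.

4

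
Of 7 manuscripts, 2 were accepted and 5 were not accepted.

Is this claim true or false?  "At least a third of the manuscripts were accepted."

False

The determiner here denotes the relation: |A ∩ B| / |A| ≥ 1/3.
|A| = 7, |A ∩ B| = 2, |A ∖ B| = 5.
|A ∩ B|/|A| = 2/7, so the statement is false.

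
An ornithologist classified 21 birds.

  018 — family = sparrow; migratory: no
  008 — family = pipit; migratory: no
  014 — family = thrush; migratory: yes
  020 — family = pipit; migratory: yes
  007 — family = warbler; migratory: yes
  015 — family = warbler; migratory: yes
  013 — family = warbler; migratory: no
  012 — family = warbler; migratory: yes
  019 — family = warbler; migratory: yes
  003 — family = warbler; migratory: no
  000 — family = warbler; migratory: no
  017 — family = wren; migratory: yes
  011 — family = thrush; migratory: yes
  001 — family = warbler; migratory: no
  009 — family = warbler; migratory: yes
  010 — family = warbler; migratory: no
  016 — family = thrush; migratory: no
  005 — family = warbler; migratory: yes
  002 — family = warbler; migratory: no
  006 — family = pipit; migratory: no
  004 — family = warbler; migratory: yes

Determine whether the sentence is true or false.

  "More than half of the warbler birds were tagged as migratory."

True

'More than half of the warbler birds were tagged as migratory' holds iff |A ∩ B| > |A ∖ B|.
A (the restrictor) = {007, 015, 013, 012, 019, 003, 000, 001, 009, 010, 005, 002, 004}, |A| = 13.
A ∩ B = {007, 015, 012, 019, 009, 005, 004}, so |A ∩ B| = 7.
A ∖ B = {013, 003, 000, 001, 010, 002}, so |A ∖ B| = 6.
7 > 6, so the statement is true.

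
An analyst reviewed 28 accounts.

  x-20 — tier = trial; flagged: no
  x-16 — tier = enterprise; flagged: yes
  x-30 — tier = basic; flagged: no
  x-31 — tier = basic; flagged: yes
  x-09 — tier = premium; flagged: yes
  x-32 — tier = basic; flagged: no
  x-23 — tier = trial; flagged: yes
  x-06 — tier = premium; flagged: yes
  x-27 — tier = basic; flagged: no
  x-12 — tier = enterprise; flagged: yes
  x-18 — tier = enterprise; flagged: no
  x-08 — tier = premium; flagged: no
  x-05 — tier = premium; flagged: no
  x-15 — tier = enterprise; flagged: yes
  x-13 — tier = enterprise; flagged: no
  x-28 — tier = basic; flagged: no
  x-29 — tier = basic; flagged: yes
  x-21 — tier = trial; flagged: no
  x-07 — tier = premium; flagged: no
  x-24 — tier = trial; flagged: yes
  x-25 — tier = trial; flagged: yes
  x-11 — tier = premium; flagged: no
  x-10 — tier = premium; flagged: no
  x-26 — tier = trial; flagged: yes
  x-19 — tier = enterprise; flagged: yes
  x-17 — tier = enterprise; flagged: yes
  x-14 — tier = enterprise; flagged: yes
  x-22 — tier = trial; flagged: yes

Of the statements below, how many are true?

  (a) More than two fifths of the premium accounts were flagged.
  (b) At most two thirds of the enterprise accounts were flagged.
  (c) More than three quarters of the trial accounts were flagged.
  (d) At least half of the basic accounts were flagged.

(a) premium: |A| = 7, |A ∩ B| = 2; needs |A ∩ B| / |A| > 2/5 — false.
(b) enterprise: |A| = 8, |A ∩ B| = 6; needs |A ∩ B| / |A| ≤ 2/3 — false.
(c) trial: |A| = 7, |A ∩ B| = 5; needs |A ∩ B| / |A| > 3/4 — false.
(d) basic: |A| = 6, |A ∩ B| = 2; needs |A ∩ B| ≥ |A ∖ B| — false.

0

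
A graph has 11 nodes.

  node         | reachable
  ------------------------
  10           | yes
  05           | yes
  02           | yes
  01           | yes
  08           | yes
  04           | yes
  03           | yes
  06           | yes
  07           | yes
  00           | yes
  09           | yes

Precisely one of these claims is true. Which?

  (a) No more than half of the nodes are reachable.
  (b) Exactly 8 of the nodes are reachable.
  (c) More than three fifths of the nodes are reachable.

(c)

|A| = 11, |A ∩ B| = 11, |A ∖ B| = 0.
(a) requires |A ∩ B| ≤ |A ∖ B|: false.
(b) requires |A ∩ B| = 8: false.
(c) requires |A ∩ B| / |A| > 3/5: true.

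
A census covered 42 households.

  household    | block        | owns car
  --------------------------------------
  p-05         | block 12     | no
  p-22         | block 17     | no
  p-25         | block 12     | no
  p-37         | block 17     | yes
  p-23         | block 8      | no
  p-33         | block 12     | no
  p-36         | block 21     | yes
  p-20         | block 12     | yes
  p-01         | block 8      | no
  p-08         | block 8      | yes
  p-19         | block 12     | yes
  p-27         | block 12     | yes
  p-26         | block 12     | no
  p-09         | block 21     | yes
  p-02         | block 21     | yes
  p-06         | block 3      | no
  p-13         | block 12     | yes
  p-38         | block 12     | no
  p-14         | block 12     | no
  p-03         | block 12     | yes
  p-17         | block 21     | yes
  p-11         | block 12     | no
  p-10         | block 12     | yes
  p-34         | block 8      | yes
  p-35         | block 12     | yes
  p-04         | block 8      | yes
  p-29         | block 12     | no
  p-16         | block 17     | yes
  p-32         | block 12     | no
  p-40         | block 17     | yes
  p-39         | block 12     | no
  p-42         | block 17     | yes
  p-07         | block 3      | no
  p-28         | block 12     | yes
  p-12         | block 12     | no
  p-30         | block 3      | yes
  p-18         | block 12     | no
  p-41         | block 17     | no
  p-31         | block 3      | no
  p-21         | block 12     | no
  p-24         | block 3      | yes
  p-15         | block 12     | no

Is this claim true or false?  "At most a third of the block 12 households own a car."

False

The determiner here denotes the relation: |A ∩ B| / |A| ≤ 1/3.
|A| = 22, |A ∩ B| = 8, |A ∖ B| = 14.
|A ∩ B|/|A| = 8/22, so the statement is false.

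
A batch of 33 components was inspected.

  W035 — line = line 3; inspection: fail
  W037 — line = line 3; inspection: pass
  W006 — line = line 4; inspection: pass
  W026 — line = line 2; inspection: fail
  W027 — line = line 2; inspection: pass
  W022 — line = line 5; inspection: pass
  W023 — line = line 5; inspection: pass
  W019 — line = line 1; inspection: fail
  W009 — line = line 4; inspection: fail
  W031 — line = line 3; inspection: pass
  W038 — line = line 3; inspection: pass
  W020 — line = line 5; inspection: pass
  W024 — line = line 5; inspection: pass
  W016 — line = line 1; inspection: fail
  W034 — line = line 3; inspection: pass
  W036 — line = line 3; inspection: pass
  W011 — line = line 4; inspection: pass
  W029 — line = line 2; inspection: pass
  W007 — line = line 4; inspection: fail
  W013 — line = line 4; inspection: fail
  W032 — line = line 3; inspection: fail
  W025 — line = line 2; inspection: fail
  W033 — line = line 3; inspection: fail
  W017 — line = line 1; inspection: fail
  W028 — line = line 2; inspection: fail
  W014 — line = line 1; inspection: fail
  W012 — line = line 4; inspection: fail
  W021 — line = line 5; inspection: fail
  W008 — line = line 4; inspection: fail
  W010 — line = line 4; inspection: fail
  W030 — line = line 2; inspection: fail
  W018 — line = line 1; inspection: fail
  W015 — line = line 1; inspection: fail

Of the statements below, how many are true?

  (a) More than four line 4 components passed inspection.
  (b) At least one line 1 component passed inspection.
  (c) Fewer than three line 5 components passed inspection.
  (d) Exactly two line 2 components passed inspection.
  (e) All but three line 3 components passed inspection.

2

(a) line 4: |A| = 8, |A ∩ B| = 2; needs |A ∩ B| > 4 — false.
(b) line 1: |A| = 6, |A ∩ B| = 0; needs A ∩ B ≠ ∅ (|A ∩ B| ≥ 1) — false.
(c) line 5: |A| = 5, |A ∩ B| = 4; needs |A ∩ B| < 3 — false.
(d) line 2: |A| = 6, |A ∩ B| = 2; needs |A ∩ B| = 2 — true.
(e) line 3: |A| = 8, |A ∩ B| = 5; needs |A ∖ B| = 3 — true.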